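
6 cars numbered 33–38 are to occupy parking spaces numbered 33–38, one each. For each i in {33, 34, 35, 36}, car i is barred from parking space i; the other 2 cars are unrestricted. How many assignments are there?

Let Aᵢ (for 33 ≤ i ≤ 36) be the placements that put car i in its forbidden parking space. Any j of these fix j positions, leaving (6−j)! ways to fill the rest, and there are C(4,j) ways to pick which j.
By inclusion–exclusion, the number of valid placements is Σ_{j=0}^{4} (−1)^j C(4,j)·(6−j)!.
Computing: 720 − 480 + 144 − 24 + 2 = 362.

362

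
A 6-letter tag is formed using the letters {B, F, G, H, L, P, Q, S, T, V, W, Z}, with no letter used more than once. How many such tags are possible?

Choose and order 6 of the 12 symbols: the first letter has 12 options, the next 11, and so on down to 7.
12 × 11 × 10 × 9 × 8 × 7 = 665280.

665280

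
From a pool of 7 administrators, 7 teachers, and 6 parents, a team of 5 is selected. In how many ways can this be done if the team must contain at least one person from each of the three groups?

With no constraint there are C(20,5) = 15504 possible selections.
Subtract selections that omit an entire group: no administrators → C(13,5) = 1287; no teachers → C(13,5) = 1287; no parents → C(14,5) = 2002.
Add back selections omitting two groups (i.e. drawn from a single group): C(7,5) + C(7,5) + C(6,5) = 48.
By inclusion–exclusion: 15504 − 4576 + 48 = 10976.

10976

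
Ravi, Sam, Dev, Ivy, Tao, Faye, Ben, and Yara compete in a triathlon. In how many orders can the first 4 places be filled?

This is an ordered selection of 4 from 8: P(8,4).
That gives 8 × 7 × 6 × 5 = 1680.

1680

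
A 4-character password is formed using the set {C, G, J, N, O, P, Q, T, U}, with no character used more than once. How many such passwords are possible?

3024

This is a permutation of 4 out of 9: P(9,4) = 9!/5!.
9 × 8 × 7 × 6 = 3024.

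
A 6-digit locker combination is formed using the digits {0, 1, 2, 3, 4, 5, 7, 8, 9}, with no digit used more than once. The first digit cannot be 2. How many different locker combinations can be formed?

53760

The first digit has 9−1 = 8 choices (anything except 2).
The remaining 5 digits are filled from the other 8 symbols without repetition: 8 × 7 × 6 × 5 × 4 = 6720.
Total: 8 × 6720 = 53760.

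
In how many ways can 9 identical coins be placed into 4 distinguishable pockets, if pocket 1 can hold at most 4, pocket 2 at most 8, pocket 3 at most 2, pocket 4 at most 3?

By stars and bars, unrestricted non-negative solutions to x_1+…+x_4 = 9 number C(9+3,3) = 220.
Subtract solutions that violate a single cap (substitute x_i' = x_i − (cap_i+1)): x_1 ≥ 5 gives C(7,3) = 35; x_2 ≥ 9 gives C(3,3) = 1; x_3 ≥ 3 gives C(9,3) = 84; x_4 ≥ 4 gives C(8,3) = 56. Together 176.
Add back pairs where two caps are both exceeded: 0 + 4 + 1 + 0 + 0 + 10 = 15.
By inclusion–exclusion the count is 220 − 176 + 15 = 59.

59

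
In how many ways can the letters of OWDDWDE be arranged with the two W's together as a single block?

Treat the 2 copies of W as a single block. The multiset to arrange is then {WW, D, D, D, E, O}, 6 items in all.
That gives (6)!/(3!) = 120 arrangements.

120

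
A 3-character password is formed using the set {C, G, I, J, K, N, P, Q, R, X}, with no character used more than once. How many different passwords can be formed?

720

This is a permutation of 3 out of 10: P(10,3) = 10!/7!.
10 × 9 × 8 = 720.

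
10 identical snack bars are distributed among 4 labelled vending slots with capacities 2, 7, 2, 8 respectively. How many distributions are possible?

67

Without the upper bounds there are C(13,3) = 286 ways to split 10 among 4 vending slots.
Subtract solutions that violate a single cap (substitute x_i' = x_i − (cap_i+1)): x_1 ≥ 3 gives C(10,3) = 120; x_2 ≥ 8 gives C(5,3) = 10; x_3 ≥ 3 gives C(10,3) = 120; x_4 ≥ 9 gives C(4,3) = 4. Together 254.
Add back pairs where two caps are both exceeded: 0 + 35 + 0 + 0 + 0 + 0 = 35.
By inclusion–exclusion the count is 286 − 254 + 35 = 67.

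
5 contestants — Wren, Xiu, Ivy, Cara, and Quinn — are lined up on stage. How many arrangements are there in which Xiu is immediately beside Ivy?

48

Glue Xiu and Ivy into one block (2 internal orders), leaving 4 units to arrange in a row.
So the count is 2·(4)! = 48.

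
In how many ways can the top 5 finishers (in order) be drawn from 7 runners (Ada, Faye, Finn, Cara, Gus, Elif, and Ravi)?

There are 7 choices for 1st place, 6 for 2nd, and so on down to 3 for position 5.
That gives 7 × 6 × 5 × 4 × 3 = 2520.

2520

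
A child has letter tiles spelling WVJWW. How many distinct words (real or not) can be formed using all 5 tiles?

WVJWW has 5 letters with W appearing 3 times.
So there are 5! / (3!) = 20 distinguishable arrangements.

20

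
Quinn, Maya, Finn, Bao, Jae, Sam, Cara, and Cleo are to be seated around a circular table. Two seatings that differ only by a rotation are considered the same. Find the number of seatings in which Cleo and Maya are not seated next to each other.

3600

All circular seatings of 8 people number (7)! = 5040.
Those with Cleo next to Maya: fuse the pair into one unit and seat 7 units around a circle — 2·(6)! = 1440.
Subtracting, 5040 − 1440 = 3600.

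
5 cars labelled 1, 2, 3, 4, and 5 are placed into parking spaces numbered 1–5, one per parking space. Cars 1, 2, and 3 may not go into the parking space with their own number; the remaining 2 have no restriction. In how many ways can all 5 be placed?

Let Aᵢ (for i ∈ {1, 2, 3}) be the placements that put car i in its forbidden parking space. Any j of these fix j positions, leaving (5−j)! ways to fill the rest, and there are C(3,j) ways to pick which j.
By inclusion–exclusion, the number of valid placements is Σ_{j=0}^{3} (−1)^j C(3,j)·(5−j)!.
Computing: 120 − 72 + 18 − 2 = 64.

64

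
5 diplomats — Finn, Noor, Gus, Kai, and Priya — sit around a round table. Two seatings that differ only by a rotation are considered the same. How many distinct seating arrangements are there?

Around a circle, 5 distinct people have 5!/5 = (4)! = 24 rotationally distinct seatings.

24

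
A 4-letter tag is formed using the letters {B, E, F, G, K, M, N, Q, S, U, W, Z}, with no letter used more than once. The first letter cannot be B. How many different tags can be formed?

10890

The first letter has 12−1 = 11 choices (anything except B).
The remaining 3 letters are filled from the other 11 symbols without repetition: 11 × 10 × 9 = 990.
Total: 11 × 990 = 10890.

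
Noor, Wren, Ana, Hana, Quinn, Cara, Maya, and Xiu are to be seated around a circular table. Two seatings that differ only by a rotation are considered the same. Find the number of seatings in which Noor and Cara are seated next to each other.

Treat {Noor, Cara} as one unit (2 internal orders) and seat the resulting 7 units around the table: (6)! circular arrangements.
So 2 × (6)! = 2 × 720 = 1440.

1440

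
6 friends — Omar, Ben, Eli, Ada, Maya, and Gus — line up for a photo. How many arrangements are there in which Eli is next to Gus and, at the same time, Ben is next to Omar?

96

Treat {Eli,Gus} as one block (2 orders) and {Ben,Omar} as another (2 orders).
That leaves 4 units to arrange: 2 × 2 × 4! = 4 × 24 = 96.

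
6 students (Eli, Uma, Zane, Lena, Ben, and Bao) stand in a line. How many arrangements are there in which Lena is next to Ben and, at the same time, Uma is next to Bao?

Treat {Lena,Ben} as one block (2 orders) and {Uma,Bao} as another (2 orders).
That leaves 4 units to arrange: 2 × 2 × 4! = 4 × 24 = 96.

96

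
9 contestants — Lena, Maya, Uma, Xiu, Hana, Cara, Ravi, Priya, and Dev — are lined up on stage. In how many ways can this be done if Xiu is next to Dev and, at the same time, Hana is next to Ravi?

Treat {Xiu,Dev} as one block (2 orders) and {Hana,Ravi} as another (2 orders).
That leaves 7 units to arrange: 2 × 2 × 7! = 4 × 5040 = 20160.

20160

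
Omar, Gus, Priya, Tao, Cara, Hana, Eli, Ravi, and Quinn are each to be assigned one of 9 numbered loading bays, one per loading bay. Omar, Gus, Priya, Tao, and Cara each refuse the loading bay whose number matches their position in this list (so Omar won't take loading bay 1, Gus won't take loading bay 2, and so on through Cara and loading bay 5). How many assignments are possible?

205056

Let Aᵢ (for 1 ≤ i ≤ 5) be the placements that put person i in their forbidden loading bay. Any j of these fix j positions, leaving (9−j)! ways to fill the rest, and there are C(5,j) ways to pick which j.
By inclusion–exclusion, the number of valid placements is Σ_{j=0}^{5} (−1)^j C(5,j)·(9−j)!.
Computing: 362880 − 201600 + 50400 − 7200 + 600 − 24 = 205056.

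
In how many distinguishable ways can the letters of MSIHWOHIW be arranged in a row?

45360

The 9 letters of MSIHWOHIW have repeats: H appearing twice, I appearing twice, and W appearing twice.
So there are 9! / (2!·2!·2!) = 45360 distinguishable arrangements.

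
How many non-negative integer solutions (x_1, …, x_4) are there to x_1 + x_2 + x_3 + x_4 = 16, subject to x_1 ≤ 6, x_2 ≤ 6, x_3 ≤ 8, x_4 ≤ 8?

Without the upper bounds there are C(19,3) = 969 ways to split 16 among 4 variables.
Subtract solutions that violate a single cap (substitute x_i' = x_i − (cap_i+1)): x_1 ≥ 7 gives C(12,3) = 220; x_2 ≥ 7 gives C(12,3) = 220; x_3 ≥ 9 gives C(10,3) = 120; x_4 ≥ 9 gives C(10,3) = 120. Together 680.
Add back pairs where two caps are both exceeded: 10 + 1 + 1 + 1 + 1 + 0 = 14.
By inclusion–exclusion the count is 969 − 680 + 14 = 303.

303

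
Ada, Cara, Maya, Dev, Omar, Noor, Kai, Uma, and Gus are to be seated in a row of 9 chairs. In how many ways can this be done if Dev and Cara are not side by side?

Of the 9! = 362880 arrangements, those with Dev and Cara adjacent number 2 × 8! = 80640 (treat the pair as a block with 2 internal orders).
So 362880 − 80640 = 282240 arrangements keep them apart.

282240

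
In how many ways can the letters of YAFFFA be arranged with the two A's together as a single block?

Treat the 2 copies of A as a single block. The multiset to arrange is then {AA, F, F, F, Y}, 5 items in all.
That gives (5)!/(3!) = 20 arrangements.

20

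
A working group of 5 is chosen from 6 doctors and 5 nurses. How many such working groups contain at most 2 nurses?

Split by how many nurses are chosen (0 through 2).
Sum: C(5,0)·C(6,5) + C(5,1)·C(6,4) + C(5,2)·C(6,3) = 6 + 75 + 200 = 281.

281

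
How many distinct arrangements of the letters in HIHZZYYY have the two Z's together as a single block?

Treat the 2 copies of Z as a single block. The multiset to arrange is then {ZZ, H, H, I, Y, Y, Y}, 7 items in all.
That gives (7)!/(3!·2!) = 420 arrangements.

420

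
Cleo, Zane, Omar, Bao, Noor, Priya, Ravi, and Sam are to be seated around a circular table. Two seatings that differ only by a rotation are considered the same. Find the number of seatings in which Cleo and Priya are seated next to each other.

Treat {Cleo, Priya} as one unit (2 internal orders) and seat the resulting 7 units around the table: (6)! circular arrangements.
So 2 × (6)! = 2 × 720 = 1440.

1440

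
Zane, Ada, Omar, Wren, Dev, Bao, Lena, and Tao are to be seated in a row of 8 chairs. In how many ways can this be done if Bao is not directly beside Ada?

30240

There are 8! = 40320 arrangements in all. If Bao and Ada are adjacent, merging them into one block gives 2·(7)! = 10080 arrangements.
Complementary counting: 40320 − 10080 = 30240.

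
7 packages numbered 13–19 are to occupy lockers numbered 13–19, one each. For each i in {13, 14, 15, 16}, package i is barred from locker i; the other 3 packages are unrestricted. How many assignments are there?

Let Aᵢ (for 13 ≤ i ≤ 16) be the placements that put package i in its forbidden locker. Any j of these fix j positions, leaving (7−j)! ways to fill the rest, and there are C(4,j) ways to pick which j.
By inclusion–exclusion, the number of valid placements is Σ_{j=0}^{4} (−1)^j C(4,j)·(7−j)!.
Computing: 5040 − 2880 + 720 − 96 + 6 = 2790.

2790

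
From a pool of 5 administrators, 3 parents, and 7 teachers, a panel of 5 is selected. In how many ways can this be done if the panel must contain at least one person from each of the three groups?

With no constraint there are C(15,5) = 3003 possible selections.
Subtract selections that omit an entire group: no administrators → C(10,5) = 252; no parents → C(12,5) = 792; no teachers → C(8,5) = 56.
Add back selections omitting two groups (i.e. drawn from a single group): C(5,5) + C(3,5) + C(7,5) = 22.
By inclusion–exclusion: 3003 − 1100 + 22 = 1925.

1925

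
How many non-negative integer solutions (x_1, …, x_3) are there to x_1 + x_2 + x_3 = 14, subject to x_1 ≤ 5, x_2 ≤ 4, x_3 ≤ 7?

By stars and bars, unrestricted non-negative solutions to x_1+…+x_3 = 14 number C(14+2,2) = 120.
Subtract solutions that violate a single cap (substitute x_i' = x_i − (cap_i+1)): x_1 ≥ 6 gives C(10,2) = 45; x_2 ≥ 5 gives C(11,2) = 55; x_3 ≥ 8 gives C(8,2) = 28. Together 128.
Add back pairs where two caps are both exceeded: 10 + 1 + 3 = 14.
By inclusion–exclusion the count is 120 − 128 + 14 = 6.

6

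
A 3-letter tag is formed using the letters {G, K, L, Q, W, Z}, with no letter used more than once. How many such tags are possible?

With no repetition, fill the 3 letters in order: 6 choices, then 5, down to 4.
That product is 6 × 5 × 4 = 120.

120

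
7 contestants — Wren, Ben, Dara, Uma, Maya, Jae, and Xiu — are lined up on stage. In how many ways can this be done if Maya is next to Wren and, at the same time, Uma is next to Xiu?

480

Treat {Maya,Wren} as one block (2 orders) and {Uma,Xiu} as another (2 orders).
That leaves 5 units to arrange: 2 × 2 × 5! = 4 × 120 = 480.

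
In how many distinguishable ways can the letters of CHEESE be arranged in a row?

120

CHEESE has 6 letters with E appearing 3 times.
Dividing 6! = 720 by 3! = 6 for the repeated letters gives 120.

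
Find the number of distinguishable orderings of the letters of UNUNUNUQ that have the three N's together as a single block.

Treat the 3 copies of N as a single block. The multiset to arrange is then {NNN, Q, U, U, U, U}, 6 items in all.
That gives (6)!/(4!) = 30 arrangements.

30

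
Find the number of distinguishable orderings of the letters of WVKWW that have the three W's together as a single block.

6

Treat the 3 copies of W as a single block. The multiset to arrange is then {WWW, K, V}, 3 items in all.
All 3 items are distinct, so there are (3)! = 6 arrangements.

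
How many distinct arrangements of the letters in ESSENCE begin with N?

With the first slot taken by N, it remains to arrange the other 6 letters (ESSECE).
Those 6 letters have E appearing 3 times and S appearing twice, giving (6)!/(3!·2!) = 60.

60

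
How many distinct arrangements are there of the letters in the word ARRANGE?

The 7 letters of ARRANGE have repeats: A appearing twice and R appearing twice.
The number of distinct arrangements is 7!/(2!·2!) = 5040/4 = 1260.

1260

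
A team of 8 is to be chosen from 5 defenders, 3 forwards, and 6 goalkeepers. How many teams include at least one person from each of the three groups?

2828

Total 8-person selections from all 14: C(14,8) = 3003.
Subtract selections that omit an entire group: no defenders → C(9,8) = 9; no forwards → C(11,8) = 165; no goalkeepers → C(8,8) = 1.
Add back selections omitting two groups (i.e. drawn from a single group): C(5,8) + C(3,8) + C(6,8) = 0.
By inclusion–exclusion: 3003 − 175 + 0 = 2828.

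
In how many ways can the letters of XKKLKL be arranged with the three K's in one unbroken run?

12

Treat the 3 copies of K as a single block. The multiset to arrange is then {KKK, L, L, X}, 4 items in all.
That gives (4)!/(2!) = 12 arrangements.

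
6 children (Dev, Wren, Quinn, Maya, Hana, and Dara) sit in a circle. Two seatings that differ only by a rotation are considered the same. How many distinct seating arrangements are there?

120

Seat Dev anywhere (absorbing the rotational symmetry), then permute the other 5: (5)! = 120.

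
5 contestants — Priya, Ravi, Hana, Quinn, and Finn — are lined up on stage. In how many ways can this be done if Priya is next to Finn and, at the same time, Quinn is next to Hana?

Treat {Priya,Finn} as one block (2 orders) and {Quinn,Hana} as another (2 orders).
That leaves 3 units to arrange: 2 × 2 × 3! = 4 × 6 = 24.

24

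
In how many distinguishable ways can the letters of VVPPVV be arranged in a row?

15

Letter multiplicities in VVPPVV: P×2, V×4.
So there are 6! / (4!·2!) = 15 distinguishable arrangements.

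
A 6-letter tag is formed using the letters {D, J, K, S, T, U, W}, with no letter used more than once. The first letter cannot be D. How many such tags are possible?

4320

The first letter has 7−1 = 6 choices (anything except D).
The remaining 5 letters are filled from the other 6 symbols without repetition: 6 × 5 × 4 × 3 × 2 = 720.
Total: 6 × 720 = 4320.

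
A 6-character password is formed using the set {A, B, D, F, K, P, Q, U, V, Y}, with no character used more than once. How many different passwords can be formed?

151200

With no repetition, fill the 6 characters in order: 10 choices, then 9, down to 5.
10 × 9 × 8 × 7 × 6 × 5 = 151200.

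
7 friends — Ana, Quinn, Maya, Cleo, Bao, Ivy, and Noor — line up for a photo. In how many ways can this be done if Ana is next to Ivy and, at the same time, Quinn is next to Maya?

Treat {Ana,Ivy} as one block (2 orders) and {Quinn,Maya} as another (2 orders).
That leaves 5 units to arrange: 2 × 2 × 5! = 4 × 120 = 480.

480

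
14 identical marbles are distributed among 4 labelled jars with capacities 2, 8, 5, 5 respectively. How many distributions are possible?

62

Without the upper bounds there are C(17,3) = 680 ways to split 14 among 4 jars.
Subtract solutions that violate a single cap (substitute x_i' = x_i − (cap_i+1)): x_1 ≥ 3 gives C(14,3) = 364; x_2 ≥ 9 gives C(8,3) = 56; x_3 ≥ 6 gives C(11,3) = 165; x_4 ≥ 6 gives C(11,3) = 165. Together 750.
Add back pairs where two caps are both exceeded: 10 + 56 + 56 + 0 + 0 + 10 = 132.
By inclusion–exclusion the count is 680 − 750 + 132 = 62.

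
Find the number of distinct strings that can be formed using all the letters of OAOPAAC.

The 7 letters of OAOPAAC have repeats: A appearing 3 times and O appearing twice.
Dividing 7! = 5040 by 3!·2! = 12 for the repeated letters gives 420.

420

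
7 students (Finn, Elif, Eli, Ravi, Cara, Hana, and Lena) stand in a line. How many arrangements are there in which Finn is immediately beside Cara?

1440

Place the 5 others and the Finn-Cara pair as 6 objects in a line; the pair has 2 internal arrangements.
That gives 2 × 6! = 2 × 720 = 1440.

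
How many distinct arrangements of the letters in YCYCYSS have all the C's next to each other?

60

Treat the 2 copies of C as a single block. The multiset to arrange is then {CC, S, S, Y, Y, Y}, 6 items in all.
That gives (6)!/(3!·2!) = 60 arrangements.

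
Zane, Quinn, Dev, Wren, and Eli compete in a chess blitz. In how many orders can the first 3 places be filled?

60

This is an ordered selection of 3 from 5: P(5,3).
That gives 5 × 4 × 3 = 60.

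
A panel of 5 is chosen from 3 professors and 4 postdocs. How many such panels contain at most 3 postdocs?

18

Split by how many postdocs are chosen (0 through 3).
Sum: C(4,0)·C(3,5) + C(4,1)·C(3,4) + C(4,2)·C(3,3) + C(4,3)·C(3,2) = 0 + 0 + 6 + 12 = 18.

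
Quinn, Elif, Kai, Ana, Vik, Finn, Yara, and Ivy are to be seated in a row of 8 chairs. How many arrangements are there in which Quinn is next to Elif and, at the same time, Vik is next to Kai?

2880

Treat {Quinn,Elif} as one block (2 orders) and {Vik,Kai} as another (2 orders).
That leaves 6 units to arrange: 2 × 2 × 6! = 4 × 720 = 2880.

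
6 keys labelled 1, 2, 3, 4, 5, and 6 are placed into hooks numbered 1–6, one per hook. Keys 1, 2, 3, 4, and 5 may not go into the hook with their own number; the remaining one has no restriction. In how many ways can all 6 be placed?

Let Aᵢ (for 1 ≤ i ≤ 5) be the placements that put key i in its forbidden hook. Any j of these fix j positions, leaving (6−j)! ways to fill the rest, and there are C(5,j) ways to pick which j.
By inclusion–exclusion, the number of valid placements is Σ_{j=0}^{5} (−1)^j C(5,j)·(6−j)!.
Computing: 720 − 600 + 240 − 60 + 10 − 1 = 309.

309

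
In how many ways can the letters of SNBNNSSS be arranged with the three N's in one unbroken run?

Treat the 3 copies of N as a single block. The multiset to arrange is then {NNN, B, S, S, S, S}, 6 items in all.
That gives (6)!/(4!) = 30 arrangements.

30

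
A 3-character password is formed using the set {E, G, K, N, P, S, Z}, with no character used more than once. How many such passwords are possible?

210

With no repetition, fill the 3 characters in order: 7 choices, then 6, down to 5.
That product is 7 × 6 × 5 = 210.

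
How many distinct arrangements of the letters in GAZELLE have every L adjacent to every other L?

360

Treat the 2 copies of L as a single block. The multiset to arrange is then {LL, A, E, E, G, Z}, 6 items in all.
That gives (6)!/(2!) = 360 arrangements.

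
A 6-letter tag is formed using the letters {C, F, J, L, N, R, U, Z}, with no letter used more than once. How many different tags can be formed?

This is a permutation of 6 out of 8: P(8,6) = 8!/2!.
8 × 7 × 6 × 5 × 4 × 3 = 20160.

20160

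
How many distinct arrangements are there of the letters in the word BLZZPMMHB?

45360

BLZZPMMHB has 9 letters with B appearing twice, M appearing twice, and Z appearing twice.
The number of distinct arrangements is 9!/(2!·2!·2!) = 362880/8 = 45360.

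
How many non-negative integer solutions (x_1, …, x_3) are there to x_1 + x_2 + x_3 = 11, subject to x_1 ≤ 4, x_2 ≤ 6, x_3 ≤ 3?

6

Without the upper bounds there are C(13,2) = 78 ways to split 11 among 3 variables.
Subtract solutions that violate a single cap (substitute x_i' = x_i − (cap_i+1)): x_1 ≥ 5 gives C(8,2) = 28; x_2 ≥ 7 gives C(6,2) = 15; x_3 ≥ 4 gives C(9,2) = 36. Together 79.
Add back pairs where two caps are both exceeded: 0 + 6 + 1 = 7.
By inclusion–exclusion the count is 78 − 79 + 7 = 6.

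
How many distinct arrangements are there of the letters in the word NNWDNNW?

Letter multiplicities in NNWDNNW: D×1, N×4, W×2.
The number of distinct arrangements is 7!/(4!·2!) = 5040/48 = 105.

105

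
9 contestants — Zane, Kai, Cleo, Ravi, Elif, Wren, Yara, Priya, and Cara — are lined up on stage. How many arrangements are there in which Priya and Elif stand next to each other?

80640

Place the 7 others and the Priya-Elif pair as 8 objects in a line; the pair has 2 internal arrangements.
That gives 2 × 8! = 2 × 40320 = 80640.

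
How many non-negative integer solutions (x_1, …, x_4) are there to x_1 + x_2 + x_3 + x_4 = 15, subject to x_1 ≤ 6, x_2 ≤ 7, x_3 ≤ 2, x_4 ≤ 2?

Without the upper bounds there are C(18,3) = 816 ways to split 15 among 4 variables.
Subtract solutions that violate a single cap (substitute x_i' = x_i − (cap_i+1)): x_1 ≥ 7 gives C(11,3) = 165; x_2 ≥ 8 gives C(10,3) = 120; x_3 ≥ 3 gives C(15,3) = 455; x_4 ≥ 3 gives C(15,3) = 455. Together 1195.
Add back pairs where two caps are both exceeded: 1 + 56 + 56 + 35 + 35 + 220 = 403.
Subtract triples: 0 + 0 + 10 + 4 = 14.
By inclusion–exclusion the count is 816 − 1195 + 403 − 14 = 10.

10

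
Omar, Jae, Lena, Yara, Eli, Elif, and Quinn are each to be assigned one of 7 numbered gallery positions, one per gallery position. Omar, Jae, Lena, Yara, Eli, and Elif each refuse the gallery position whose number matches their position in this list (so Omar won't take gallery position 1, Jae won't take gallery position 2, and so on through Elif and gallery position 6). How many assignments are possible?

Let Aᵢ (for 1 ≤ i ≤ 6) be the placements that put person i in their forbidden gallery position. Any j of these fix j positions, leaving (7−j)! ways to fill the rest, and there are C(6,j) ways to pick which j.
By inclusion–exclusion, the number of valid placements is Σ_{j=0}^{6} (−1)^j C(6,j)·(7−j)!.
Computing: 5040 − 4320 + 1800 − 480 + 90 − 12 + 1 = 2119.

2119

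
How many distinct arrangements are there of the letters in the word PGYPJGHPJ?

PGYPJGHPJ has 9 letters with G appearing twice, J appearing twice, and P appearing 3 times.
So there are 9! / (3!·2!·2!) = 15120 distinguishable arrangements.

15120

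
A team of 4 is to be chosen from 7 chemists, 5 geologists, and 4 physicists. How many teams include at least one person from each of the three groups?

910

Unrestricted: C(16,4) = 1820 ways to pick any 4 of the 16.
Selections missing a whole group: no chemists → C(9,4) = 126; no geologists → C(11,4) = 330; no physicists → C(12,4) = 495.
Add back selections omitting two groups (i.e. drawn from a single group): C(7,4) + C(5,4) + C(4,4) = 41.
By inclusion–exclusion: 1820 − 951 + 41 = 910.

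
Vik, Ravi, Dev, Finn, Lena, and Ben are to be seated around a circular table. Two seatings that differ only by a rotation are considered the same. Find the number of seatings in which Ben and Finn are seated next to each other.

48

Glue Ben and Finn into a block (2 internal orders). Seating 5 units around a circle gives (4)! arrangements.
So 2 × (4)! = 2 × 24 = 48.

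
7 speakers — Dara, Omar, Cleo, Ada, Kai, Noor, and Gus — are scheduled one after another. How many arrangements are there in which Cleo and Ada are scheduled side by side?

1440

Treat {Cleo, Ada} as a single unit. There are 6 units to order, and the pair itself can be ordered 2 ways.
That gives 2 × 6! = 2 × 720 = 1440.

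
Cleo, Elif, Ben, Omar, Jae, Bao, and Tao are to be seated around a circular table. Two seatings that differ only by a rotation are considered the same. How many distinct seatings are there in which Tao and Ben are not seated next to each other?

480

All circular seatings of 7 people number (6)! = 720.
Seatings with Tao beside Ben: treat them as a block with 2 internal orders, giving 2 × (5)! = 240.
Subtracting, 720 − 240 = 480.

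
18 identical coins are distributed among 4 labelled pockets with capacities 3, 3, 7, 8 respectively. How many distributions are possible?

By stars and bars, unrestricted non-negative solutions to x_1+…+x_4 = 18 number C(18+3,3) = 1330.
Subtract solutions that violate a single cap (substitute x_i' = x_i − (cap_i+1)): x_1 ≥ 4 gives C(17,3) = 680; x_2 ≥ 4 gives C(17,3) = 680; x_3 ≥ 8 gives C(13,3) = 286; x_4 ≥ 9 gives C(12,3) = 220. Together 1866.
Add back pairs where two caps are both exceeded: 286 + 84 + 56 + 84 + 56 + 4 = 570.
Subtract triples: 10 + 4 + 0 + 0 = 14.
By inclusion–exclusion the count is 1330 − 1866 + 570 − 14 = 20.

20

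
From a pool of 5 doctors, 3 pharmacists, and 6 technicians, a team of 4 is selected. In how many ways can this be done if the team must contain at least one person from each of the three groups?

495

Total 4-person selections from all 14: C(14,4) = 1001.
Selections missing a whole group: no doctors → C(9,4) = 126; no pharmacists → C(11,4) = 330; no technicians → C(8,4) = 70.
Add back selections omitting two groups (i.e. drawn from a single group): C(5,4) + C(3,4) + C(6,4) = 20.
By inclusion–exclusion: 1001 − 526 + 20 = 495.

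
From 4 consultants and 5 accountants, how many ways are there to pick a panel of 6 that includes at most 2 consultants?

34

Split by how many consultants are chosen (0 through 2).
Sum: C(4,0)·C(5,6) + C(4,1)·C(5,5) + C(4,2)·C(5,4) = 0 + 4 + 30 = 34.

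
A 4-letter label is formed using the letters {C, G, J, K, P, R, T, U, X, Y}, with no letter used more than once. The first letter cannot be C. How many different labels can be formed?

4536

The first letter has 10−1 = 9 choices (anything except C).
The remaining 3 letters are filled from the other 9 symbols without repetition: 9 × 8 × 7 = 504.
Total: 9 × 504 = 4536.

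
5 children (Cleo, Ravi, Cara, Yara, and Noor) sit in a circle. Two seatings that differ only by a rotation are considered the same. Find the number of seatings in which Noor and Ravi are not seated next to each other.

All circular seatings of 5 people number (4)! = 24.
Seatings with Noor beside Ravi: treat them as a block with 2 internal orders, giving 2 × (3)! = 12.
Subtracting, 24 − 12 = 12.

12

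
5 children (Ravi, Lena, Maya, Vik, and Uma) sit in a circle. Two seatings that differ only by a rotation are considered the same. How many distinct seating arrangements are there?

24

Fix one person's seat to break rotational symmetry; the remaining 4 people can be arranged in (4)! = 24 ways.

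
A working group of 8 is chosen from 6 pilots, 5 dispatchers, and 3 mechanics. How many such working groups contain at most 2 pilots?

469

Split by how many pilots are chosen (0 through 2).
Sum: C(6,0)·C(8,8) + C(6,1)·C(8,7) + C(6,2)·C(8,6) = 1 + 48 + 420 = 469.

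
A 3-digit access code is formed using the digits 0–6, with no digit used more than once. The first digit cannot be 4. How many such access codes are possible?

180

The first digit has 7−1 = 6 choices (anything except 4).
The remaining 2 digits are filled from the other 6 symbols without repetition: 6 × 5 = 30.
Total: 6 × 30 = 180.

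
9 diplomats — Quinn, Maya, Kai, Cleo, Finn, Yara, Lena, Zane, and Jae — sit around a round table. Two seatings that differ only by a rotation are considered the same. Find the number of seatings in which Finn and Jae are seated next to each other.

Glue Finn and Jae into a block (2 internal orders). Seating 8 units around a circle gives (7)! arrangements.
So 2 × (7)! = 2 × 5040 = 10080.

10080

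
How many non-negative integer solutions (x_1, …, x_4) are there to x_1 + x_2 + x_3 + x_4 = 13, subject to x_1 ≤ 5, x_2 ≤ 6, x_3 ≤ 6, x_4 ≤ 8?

239

By stars and bars, unrestricted non-negative solutions to x_1+…+x_4 = 13 number C(13+3,3) = 560.
Subtract solutions that violate a single cap (substitute x_i' = x_i − (cap_i+1)): x_1 ≥ 6 gives C(10,3) = 120; x_2 ≥ 7 gives C(9,3) = 84; x_3 ≥ 7 gives C(9,3) = 84; x_4 ≥ 9 gives C(7,3) = 35. Together 323.
Add back pairs where two caps are both exceeded: 1 + 1 + 0 + 0 + 0 + 0 = 2.
By inclusion–exclusion the count is 560 − 323 + 2 = 239.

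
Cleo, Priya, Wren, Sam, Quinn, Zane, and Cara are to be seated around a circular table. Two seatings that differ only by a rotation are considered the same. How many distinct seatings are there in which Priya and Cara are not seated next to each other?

All circular seatings of 7 people number (6)! = 720.
Seatings with Priya beside Cara: treat them as a block with 2 internal orders, giving 2 × (5)! = 240.
Subtracting, 720 − 240 = 480.

480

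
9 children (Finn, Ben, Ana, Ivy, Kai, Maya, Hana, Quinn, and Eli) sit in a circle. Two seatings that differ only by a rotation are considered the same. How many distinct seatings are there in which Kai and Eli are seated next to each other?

10080

Treat {Kai, Eli} as one unit (2 internal orders) and seat the resulting 8 units around the table: (7)! circular arrangements.
So 2 × (7)! = 2 × 5040 = 10080.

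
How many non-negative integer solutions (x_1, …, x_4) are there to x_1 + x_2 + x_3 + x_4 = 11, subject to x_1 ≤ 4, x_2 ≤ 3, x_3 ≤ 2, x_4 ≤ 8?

Without the upper bounds there are C(14,3) = 364 ways to split 11 among 4 variables.
Subtract solutions that violate a single cap (substitute x_i' = x_i − (cap_i+1)): x_1 ≥ 5 gives C(9,3) = 84; x_2 ≥ 4 gives C(10,3) = 120; x_3 ≥ 3 gives C(11,3) = 165; x_4 ≥ 9 gives C(5,3) = 10. Together 379.
Add back pairs where two caps are both exceeded: 10 + 20 + 0 + 35 + 0 + 0 = 65.
By inclusion–exclusion the count is 364 − 379 + 65 = 50.

50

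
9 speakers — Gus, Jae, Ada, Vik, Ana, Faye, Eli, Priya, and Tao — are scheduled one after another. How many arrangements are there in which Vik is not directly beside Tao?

282240

Of the 9! = 362880 arrangements, those with Vik and Tao adjacent number 2 × 8! = 80640 (treat the pair as a block with 2 internal orders).
Complementary counting: 362880 − 80640 = 282240.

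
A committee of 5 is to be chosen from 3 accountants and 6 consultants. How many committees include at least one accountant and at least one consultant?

120

Unrestricted: C(9,5) = 126 ways to pick any 5 of the 9.
Subtract selections that omit an entire group: no accountants → C(6,5) = 6; no consultants → C(3,5) = 0.
Both groups omitted at once is impossible, so 126 − 6 = 120.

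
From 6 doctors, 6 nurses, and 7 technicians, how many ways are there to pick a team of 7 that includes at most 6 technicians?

50387

Split by how many technicians are chosen (0 through 6).
Sum: C(7,0)·C(12,7) + C(7,1)·C(12,6) + C(7,2)·C(12,5) + C(7,3)·C(12,4) + C(7,4)·C(12,3) + C(7,5)·C(12,2) + C(7,6)·C(12,1) = 792 + 6468 + 16632 + 17325 + 7700 + 1386 + 84 = 50387.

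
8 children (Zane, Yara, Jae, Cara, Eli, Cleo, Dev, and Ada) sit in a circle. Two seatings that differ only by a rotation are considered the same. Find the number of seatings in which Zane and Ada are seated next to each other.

Glue Zane and Ada into a block (2 internal orders). Seating 7 units around a circle gives (6)! arrangements.
So 2 × (6)! = 2 × 720 = 1440.

1440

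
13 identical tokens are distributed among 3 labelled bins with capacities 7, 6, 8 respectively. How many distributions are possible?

Ignoring the caps, the number of non-negative solutions to x_1+…+x_3 = 13 is C(15,2) = 105.
Subtract solutions that violate a single cap (substitute x_i' = x_i − (cap_i+1)): x_1 ≥ 8 gives C(7,2) = 21; x_2 ≥ 7 gives C(8,2) = 28; x_3 ≥ 9 gives C(6,2) = 15. Together 64.
No two caps can be exceeded simultaneously, so the pair terms are all 0.
By inclusion–exclusion the count is 105 − 64 + 0 = 41.

41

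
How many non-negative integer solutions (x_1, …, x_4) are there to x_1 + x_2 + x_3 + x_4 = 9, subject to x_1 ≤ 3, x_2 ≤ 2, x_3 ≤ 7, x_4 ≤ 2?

32

By stars and bars, unrestricted non-negative solutions to x_1+…+x_4 = 9 number C(9+3,3) = 220.
Subtract solutions that violate a single cap (substitute x_i' = x_i − (cap_i+1)): x_1 ≥ 4 gives C(8,3) = 56; x_2 ≥ 3 gives C(9,3) = 84; x_3 ≥ 8 gives C(4,3) = 4; x_4 ≥ 3 gives C(9,3) = 84. Together 228.
Add back pairs where two caps are both exceeded: 10 + 0 + 10 + 0 + 20 + 0 = 40.
By inclusion–exclusion the count is 220 − 228 + 40 = 32.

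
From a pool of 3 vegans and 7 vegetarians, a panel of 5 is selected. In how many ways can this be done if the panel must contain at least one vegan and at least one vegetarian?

231

Total 5-person selections from all 10: C(10,5) = 252.
Selections missing a whole group: no vegans → C(7,5) = 21; no vegetarians → C(3,5) = 0.
Both groups omitted at once is impossible, so 252 − 21 = 231.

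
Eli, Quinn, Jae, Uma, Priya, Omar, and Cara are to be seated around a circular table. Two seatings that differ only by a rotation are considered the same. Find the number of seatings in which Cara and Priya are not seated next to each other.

480

Without the restriction there are (6)! = 720 seatings.
Seatings with Cara beside Priya: treat them as a block with 2 internal orders, giving 2 × (5)! = 240.
Subtracting, 720 − 240 = 480.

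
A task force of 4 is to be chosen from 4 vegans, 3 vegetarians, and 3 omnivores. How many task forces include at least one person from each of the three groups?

126

Total 4-person selections from all 10: C(10,4) = 210.
Subtract selections that omit an entire group: no vegans → C(6,4) = 15; no vegetarians → C(7,4) = 35; no omnivores → C(7,4) = 35.
Add back selections omitting two groups (i.e. drawn from a single group): C(4,4) + C(3,4) + C(3,4) = 1.
By inclusion–exclusion: 210 − 85 + 1 = 126.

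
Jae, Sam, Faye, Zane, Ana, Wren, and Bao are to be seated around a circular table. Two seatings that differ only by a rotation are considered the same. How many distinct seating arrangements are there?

Around a circle, 7 distinct people have 7!/7 = (6)! = 720 rotationally distinct seatings.

720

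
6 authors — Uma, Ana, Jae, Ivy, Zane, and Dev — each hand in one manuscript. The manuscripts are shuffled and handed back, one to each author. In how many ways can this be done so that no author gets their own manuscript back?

Let Aᵢ be the assignments in which author i gets their own manuscript. We want the size of the complement of A₁∪…∪A_6.
By inclusion–exclusion this is Σ_{j=0}^{6} (−1)^j C(6,j)·(6−j)!.
Computing: 720 − 720 + 360 − 120 + 30 − 6 + 1 = 265.

265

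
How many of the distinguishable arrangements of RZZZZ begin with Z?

Fix Z in the first position and arrange the remaining 4 letters.
Those 4 letters have Z appearing 3 times, giving (4)!/(3!) = 4.

4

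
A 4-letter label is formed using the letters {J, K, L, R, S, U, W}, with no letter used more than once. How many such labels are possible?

840

With no repetition, fill the 4 letters in order: 7 choices, then 6, down to 4.
7 × 6 × 5 × 4 = 840.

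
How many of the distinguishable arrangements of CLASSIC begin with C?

With the first slot taken by C, it remains to arrange the other 6 letters (LASSIC).
Those 6 letters have S appearing twice, giving (6)!/(2!) = 360.

360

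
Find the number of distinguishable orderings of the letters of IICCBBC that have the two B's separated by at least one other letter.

150

There are 7!/(3!·2!·2!) = 210 arrangements of IICCBBC in total.
If the two B's are adjacent, glue them into one block, leaving 6 items to arrange: (6)!/(3!·2!) = 60 ways.
Subtracting, 210 − 60 = 150 arrangements keep the B's apart.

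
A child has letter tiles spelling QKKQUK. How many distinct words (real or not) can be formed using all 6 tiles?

60

The 6 letters of QKKQUK have repeats: K appearing 3 times and Q appearing twice.
So there are 6! / (3!·2!) = 60 distinguishable arrangements.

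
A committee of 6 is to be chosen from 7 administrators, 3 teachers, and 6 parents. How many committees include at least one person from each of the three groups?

Total 6-person selections from all 16: C(16,6) = 8008.
Selections missing a whole group: no administrators → C(9,6) = 84; no teachers → C(13,6) = 1716; no parents → C(10,6) = 210.
Add back selections omitting two groups (i.e. drawn from a single group): C(7,6) + C(3,6) + C(6,6) = 8.
By inclusion–exclusion: 8008 − 2010 + 8 = 6006.

6006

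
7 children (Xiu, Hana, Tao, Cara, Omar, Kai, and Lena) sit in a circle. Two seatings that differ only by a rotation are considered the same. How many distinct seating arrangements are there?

720

Around a circle, 7 distinct people have 7!/7 = (6)! = 720 rotationally distinct seatings.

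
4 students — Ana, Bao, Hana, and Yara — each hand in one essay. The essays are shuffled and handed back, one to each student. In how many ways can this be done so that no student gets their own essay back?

Let Aᵢ be the assignments in which student i gets their own essay. We want the size of the complement of A₁∪…∪A_4.
By inclusion–exclusion this is Σ_{j=0}^{4} (−1)^j C(4,j)·(4−j)!.
Computing: 24 − 24 + 12 − 4 + 1 = 9.

9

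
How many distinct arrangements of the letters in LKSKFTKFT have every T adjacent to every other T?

3360

Treat the 2 copies of T as a single block. The multiset to arrange is then {TT, F, F, K, K, K, L, S}, 8 items in all.
That gives (8)!/(3!·2!) = 3360 arrangements.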